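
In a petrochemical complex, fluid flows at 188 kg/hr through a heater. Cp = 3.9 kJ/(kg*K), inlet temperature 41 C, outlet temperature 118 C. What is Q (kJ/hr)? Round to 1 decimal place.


Q = m_dot * Cp * (T2 - T1)
Q = 188 * 3.9 * (118 - 41)
Q = 188 * 3.9 * 77
Q = 56456.4 kJ/hr


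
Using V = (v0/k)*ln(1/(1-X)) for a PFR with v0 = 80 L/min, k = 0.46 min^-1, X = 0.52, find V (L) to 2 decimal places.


V = (v0/k) * ln(1/(1-X))
V = (80/0.46) * ln(1/(1-0.52))
V = 173.913043 * ln(2.083333)
V = 173.913043 * 0.733969
V = 127.65 L


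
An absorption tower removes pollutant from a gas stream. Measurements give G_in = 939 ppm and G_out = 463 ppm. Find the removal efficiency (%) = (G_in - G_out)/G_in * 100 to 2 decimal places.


Efficiency = (G_in - G_out) / G_in * 100%
Efficiency = (939 - 463) / 939 * 100
Efficiency = 476 / 939 * 100
Efficiency = 50.69%


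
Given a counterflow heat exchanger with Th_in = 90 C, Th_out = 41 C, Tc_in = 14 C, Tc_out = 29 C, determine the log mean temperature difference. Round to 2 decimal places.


dT1 = Th_in - Tc_out = 90 - 29 = 61
dT2 = Th_out - Tc_in = 41 - 14 = 27
LMTD = (dT1 - dT2) / ln(dT1/dT2)
LMTD = (61 - 27) / ln(61/27)
LMTD = 41.72 K


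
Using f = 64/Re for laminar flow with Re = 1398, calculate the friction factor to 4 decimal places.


f = 64 / Re
f = 64 / 1398
f = 0.0458


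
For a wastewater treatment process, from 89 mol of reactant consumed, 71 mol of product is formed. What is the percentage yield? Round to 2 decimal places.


Yield = (moles product / moles consumed) * 100%
Yield = (71 / 89) * 100
Yield = 0.7978 * 100
Yield = 79.78%


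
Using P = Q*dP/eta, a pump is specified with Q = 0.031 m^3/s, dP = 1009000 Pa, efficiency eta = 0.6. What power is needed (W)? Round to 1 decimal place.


P = Q * dP / eta
P = 0.031 * 1009000 / 0.6
P = 31279.0 / 0.6
P = 52131.7 W


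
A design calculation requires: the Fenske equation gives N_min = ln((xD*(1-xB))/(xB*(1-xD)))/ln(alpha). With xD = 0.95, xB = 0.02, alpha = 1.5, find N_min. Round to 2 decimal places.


N_min = ln((xD*(1-xB))/(xB*(1-xD))) / ln(alpha)
Numerator inside ln: 0.931 / 0.001 = 931.0
ln(931.0) = 6.836259
ln(alpha) = ln(1.5) = 0.405465
N_min = 6.836259 / 0.405465 = 16.86


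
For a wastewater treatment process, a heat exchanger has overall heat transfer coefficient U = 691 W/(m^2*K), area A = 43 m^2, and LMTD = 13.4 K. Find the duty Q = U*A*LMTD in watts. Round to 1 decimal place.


Q = U * A * LMTD
Q = 691 * 43 * 13.4
Q = 398154.2 W


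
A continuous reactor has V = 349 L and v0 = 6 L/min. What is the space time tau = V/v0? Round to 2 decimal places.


tau = V / v0
tau = 349 / 6
tau = 58.17 min


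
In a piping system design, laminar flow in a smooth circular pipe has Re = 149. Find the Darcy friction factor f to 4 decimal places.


f = 64 / Re
f = 64 / 149
f = 0.4295


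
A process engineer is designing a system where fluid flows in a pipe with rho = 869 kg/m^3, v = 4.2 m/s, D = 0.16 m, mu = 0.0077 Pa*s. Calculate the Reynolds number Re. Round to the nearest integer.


Re = rho * v * D / mu
Re = 869 * 4.2 * 0.16 / 0.0077
Re = 583.968 / 0.0077
Re = 75840


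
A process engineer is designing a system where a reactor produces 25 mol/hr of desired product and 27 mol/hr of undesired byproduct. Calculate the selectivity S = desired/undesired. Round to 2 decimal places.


S = desired product rate / undesired product rate
S = 25 / 27
S = 0.93


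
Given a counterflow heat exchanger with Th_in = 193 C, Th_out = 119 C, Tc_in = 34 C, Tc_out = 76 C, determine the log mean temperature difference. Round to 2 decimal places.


dT1 = Th_in - Tc_out = 193 - 76 = 117
dT2 = Th_out - Tc_in = 119 - 34 = 85
LMTD = (dT1 - dT2) / ln(dT1/dT2)
LMTD = (117 - 85) / ln(117/85)
LMTD = 100.15 K


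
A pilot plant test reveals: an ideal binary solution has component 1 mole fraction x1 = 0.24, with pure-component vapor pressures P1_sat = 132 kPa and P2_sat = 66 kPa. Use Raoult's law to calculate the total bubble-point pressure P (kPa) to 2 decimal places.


P = x1*P1_sat + x2*P2_sat
x2 = 1 - x1 = 1 - 0.24 = 0.76
P = 0.24*132 + 0.76*66
P = 31.68 + 50.16
P = 81.84 kPa


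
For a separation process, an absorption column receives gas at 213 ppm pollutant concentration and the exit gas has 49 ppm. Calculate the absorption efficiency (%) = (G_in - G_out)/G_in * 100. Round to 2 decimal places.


Efficiency = (G_in - G_out) / G_in * 100%
Efficiency = (213 - 49) / 213 * 100
Efficiency = 164 / 213 * 100
Efficiency = 77.00%


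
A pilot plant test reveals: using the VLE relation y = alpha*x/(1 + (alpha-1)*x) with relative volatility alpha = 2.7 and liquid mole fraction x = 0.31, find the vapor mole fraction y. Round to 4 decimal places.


y = alpha*x / (1 + (alpha-1)*x)
y = 2.7*0.31 / (1 + (2.7-1)*0.31)
y = 0.837 / (1 + 0.527)
y = 0.837 / 1.527
y = 0.5481


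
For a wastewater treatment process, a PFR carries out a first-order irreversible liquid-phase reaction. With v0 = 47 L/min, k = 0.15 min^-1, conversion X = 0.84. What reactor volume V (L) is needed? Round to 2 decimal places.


V = (v0/k) * ln(1/(1-X))
V = (47/0.15) * ln(1/(1-0.84))
V = 313.333333 * ln(6.25)
V = 313.333333 * 1.832581
V = 574.21 L


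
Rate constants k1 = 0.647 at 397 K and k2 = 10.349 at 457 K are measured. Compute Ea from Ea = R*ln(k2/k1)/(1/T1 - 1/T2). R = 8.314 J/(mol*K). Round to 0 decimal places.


Ea = R * ln(k2/k1) / (1/T1 - 1/T2)
ln(k2/k1) = ln(10.349/0.647) = 2.7722989
1/T1 - 1/T2 = 1/397 - 1/457 = 0.00033070788
Ea = 8.314 * 2.7722989 / 0.00033070788
Ea = 69696 J/mol


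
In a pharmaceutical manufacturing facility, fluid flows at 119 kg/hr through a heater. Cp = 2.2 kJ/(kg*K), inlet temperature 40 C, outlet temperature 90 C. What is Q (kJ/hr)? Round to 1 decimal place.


Q = m_dot * Cp * (T2 - T1)
Q = 119 * 2.2 * (90 - 40)
Q = 119 * 2.2 * 50
Q = 13090.0 kJ/hr


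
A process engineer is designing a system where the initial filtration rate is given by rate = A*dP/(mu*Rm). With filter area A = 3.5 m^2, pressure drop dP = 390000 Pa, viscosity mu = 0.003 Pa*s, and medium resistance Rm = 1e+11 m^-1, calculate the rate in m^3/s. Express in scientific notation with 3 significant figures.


rate = A * dP / (mu * Rm)
rate = 3.5 * 390000 / (0.003 * 1e+11)
rate = 1365000.0 / 3.000e+08
rate = 4.55e-03 m^3/s


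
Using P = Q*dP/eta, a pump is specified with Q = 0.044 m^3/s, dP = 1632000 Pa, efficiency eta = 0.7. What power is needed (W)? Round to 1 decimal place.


P = Q * dP / eta
P = 0.044 * 1632000 / 0.7
P = 71808.0 / 0.7
P = 102582.9 W


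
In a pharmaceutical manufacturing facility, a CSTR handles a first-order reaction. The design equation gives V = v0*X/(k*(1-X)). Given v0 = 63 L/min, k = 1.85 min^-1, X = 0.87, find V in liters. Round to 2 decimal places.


V = v0 * X / (k * (1 - X))
V = 63 * 0.87 / (1.85 * (1 - 0.87))
V = 54.81 / (1.85 * 0.13)
V = 54.81 / 0.2405
V = 227.90 L


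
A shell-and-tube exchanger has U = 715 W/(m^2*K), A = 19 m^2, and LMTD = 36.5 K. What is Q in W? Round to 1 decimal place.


Q = U * A * LMTD
Q = 715 * 19 * 36.5
Q = 495852.5 W


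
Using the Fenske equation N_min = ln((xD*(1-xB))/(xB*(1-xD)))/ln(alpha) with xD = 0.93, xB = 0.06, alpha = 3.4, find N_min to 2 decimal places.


N_min = ln((xD*(1-xB))/(xB*(1-xD))) / ln(alpha)
Numerator inside ln: 0.8742 / 0.0042 = 208.142857
ln(208.142857) = 5.338225
ln(alpha) = ln(3.4) = 1.223775
N_min = 5.338225 / 1.223775 = 4.36


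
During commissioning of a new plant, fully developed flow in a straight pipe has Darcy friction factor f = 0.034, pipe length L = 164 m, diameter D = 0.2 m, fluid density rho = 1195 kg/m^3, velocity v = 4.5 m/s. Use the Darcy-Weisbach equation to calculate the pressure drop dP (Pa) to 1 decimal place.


dP = f * (L/D) * (rho*v^2/2)
dP = 0.034 * (164/0.2) * (1195*4.5^2/2)
L/D = 820.0
rho*v^2/2 = 1195*20.25/2 = 12099.375
dP = 0.034 * 820.0 * 12099.375
dP = 337330.6 Pa


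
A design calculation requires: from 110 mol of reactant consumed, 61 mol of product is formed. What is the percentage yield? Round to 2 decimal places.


Yield = (moles product / moles consumed) * 100%
Yield = (61 / 110) * 100
Yield = 0.5545 * 100
Yield = 55.45%


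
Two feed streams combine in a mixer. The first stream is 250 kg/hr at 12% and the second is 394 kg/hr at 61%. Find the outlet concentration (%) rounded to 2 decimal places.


Mass balance on solute: F1*x1 + F2*x2 = F3*x3
F3 = F1 + F2 = 250 + 394 = 644 kg/hr
x3 = (F1*x1 + F2*x2)/F3
x3 = (250*0.12 + 394*0.61) / 644
x3 = 41.98%


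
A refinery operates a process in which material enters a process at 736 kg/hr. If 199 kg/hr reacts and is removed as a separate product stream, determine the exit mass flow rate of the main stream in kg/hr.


Steady-state mass balance on the main outlet: F_out = F_in - F_removed
F_out = 736 - 199
F_out = 537 kg/hr


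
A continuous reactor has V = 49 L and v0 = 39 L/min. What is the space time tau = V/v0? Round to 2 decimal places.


tau = V / v0
tau = 49 / 39
tau = 1.26 min


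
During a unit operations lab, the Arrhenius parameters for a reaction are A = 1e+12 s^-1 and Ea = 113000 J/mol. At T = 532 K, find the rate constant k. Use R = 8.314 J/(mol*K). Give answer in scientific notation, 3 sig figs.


k = A * exp(-Ea/(R*T))
k = 1e+12 * exp(-113000 / (8.314 * 532))
k = 1e+12 * exp(-25.547993)
k = 8.03e+00


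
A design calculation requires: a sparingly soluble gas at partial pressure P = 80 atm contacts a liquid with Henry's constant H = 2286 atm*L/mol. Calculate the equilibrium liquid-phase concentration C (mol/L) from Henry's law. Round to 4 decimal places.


C = P / H
C = 80 / 2286
C = 0.0350 mol/L


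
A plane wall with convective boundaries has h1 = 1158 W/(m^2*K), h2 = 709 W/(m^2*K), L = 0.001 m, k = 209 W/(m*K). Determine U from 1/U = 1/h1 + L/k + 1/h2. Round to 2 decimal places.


1/U = 1/h1 + L/k + 1/h2
1/U = 1/1158 + 0.001/209 + 1/709
1/U = 0.0008635579 + 4.7847e-06 + 0.0014104372
1/U = 0.0022787798
U = 438.83 W/(m^2*K)


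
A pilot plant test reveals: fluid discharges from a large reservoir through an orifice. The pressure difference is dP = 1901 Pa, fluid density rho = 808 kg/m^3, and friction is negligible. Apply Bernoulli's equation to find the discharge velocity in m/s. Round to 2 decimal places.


v = sqrt(2*dP/rho)
v = sqrt(2*1901/808)
v = sqrt(4.705446)
v = 2.17 m/s


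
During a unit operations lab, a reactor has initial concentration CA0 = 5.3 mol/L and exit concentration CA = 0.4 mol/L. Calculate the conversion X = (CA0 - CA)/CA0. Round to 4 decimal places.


X = (CA0 - CA) / CA0
X = (5.3 - 0.4) / 5.3
X = 4.9 / 5.3
X = 0.9245


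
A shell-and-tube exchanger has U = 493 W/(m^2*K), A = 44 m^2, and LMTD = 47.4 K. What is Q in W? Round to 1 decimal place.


Q = U * A * LMTD
Q = 493 * 44 * 47.4
Q = 1028200.8 W


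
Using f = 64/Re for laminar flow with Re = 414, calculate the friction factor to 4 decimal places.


f = 64 / Re
f = 64 / 414
f = 0.1546


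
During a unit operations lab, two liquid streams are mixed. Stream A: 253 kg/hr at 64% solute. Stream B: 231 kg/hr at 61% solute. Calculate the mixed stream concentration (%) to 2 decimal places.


Mass balance on solute: F1*x1 + F2*x2 = F3*x3
F3 = F1 + F2 = 253 + 231 = 484 kg/hr
x3 = (F1*x1 + F2*x2)/F3
x3 = (253*0.64 + 231*0.61) / 484
x3 = 62.57%


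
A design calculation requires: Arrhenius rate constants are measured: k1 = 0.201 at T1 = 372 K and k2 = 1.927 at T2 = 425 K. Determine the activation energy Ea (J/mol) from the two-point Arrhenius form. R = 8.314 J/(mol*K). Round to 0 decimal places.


Ea = R * ln(k2/k1) / (1/T1 - 1/T2)
ln(k2/k1) = ln(1.927/0.201) = 2.2604148
1/T1 - 1/T2 = 1/372 - 1/425 = 0.000335230867
Ea = 8.314 * 2.2604148 / 0.000335230867
Ea = 56060 J/mol


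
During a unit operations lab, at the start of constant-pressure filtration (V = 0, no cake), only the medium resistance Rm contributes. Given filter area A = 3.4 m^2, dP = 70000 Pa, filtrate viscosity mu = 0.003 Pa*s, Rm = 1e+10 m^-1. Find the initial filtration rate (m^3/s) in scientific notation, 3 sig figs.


rate = A * dP / (mu * Rm)
rate = 3.4 * 70000 / (0.003 * 1e+10)
rate = 238000.0 / 3.000e+07
rate = 7.93e-03 m^3/s


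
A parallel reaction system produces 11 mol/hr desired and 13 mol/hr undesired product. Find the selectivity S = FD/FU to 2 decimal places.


S = desired product rate / undesired product rate
S = 11 / 13
S = 0.85


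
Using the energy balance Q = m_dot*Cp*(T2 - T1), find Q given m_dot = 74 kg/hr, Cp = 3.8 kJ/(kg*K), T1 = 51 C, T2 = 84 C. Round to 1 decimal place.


Q = m_dot * Cp * (T2 - T1)
Q = 74 * 3.8 * (84 - 51)
Q = 74 * 3.8 * 33
Q = 9279.6 kJ/hr


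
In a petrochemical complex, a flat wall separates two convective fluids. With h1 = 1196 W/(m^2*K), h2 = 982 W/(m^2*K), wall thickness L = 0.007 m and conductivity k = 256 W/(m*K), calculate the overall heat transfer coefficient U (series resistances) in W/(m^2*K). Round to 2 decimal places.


1/U = 1/h1 + L/k + 1/h2
1/U = 1/1196 + 0.007/256 + 1/982
1/U = 0.0008361204 + 2.73438e-05 + 0.0010183299
1/U = 0.0018817941
U = 531.41 W/(m^2*K)


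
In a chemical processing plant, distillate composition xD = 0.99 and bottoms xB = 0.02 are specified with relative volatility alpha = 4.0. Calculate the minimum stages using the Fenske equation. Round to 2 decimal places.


N_min = ln((xD*(1-xB))/(xB*(1-xD))) / ln(alpha)
Numerator inside ln: 0.9702 / 0.0002 = 4851.0
ln(4851.0) = 8.48694
ln(alpha) = ln(4.0) = 1.386294
N_min = 8.48694 / 1.386294 = 6.12


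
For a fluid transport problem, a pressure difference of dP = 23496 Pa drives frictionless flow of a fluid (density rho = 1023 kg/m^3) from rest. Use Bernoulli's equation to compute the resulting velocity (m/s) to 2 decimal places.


v = sqrt(2*dP/rho)
v = sqrt(2*23496/1023)
v = sqrt(45.935484)
v = 6.78 m/s


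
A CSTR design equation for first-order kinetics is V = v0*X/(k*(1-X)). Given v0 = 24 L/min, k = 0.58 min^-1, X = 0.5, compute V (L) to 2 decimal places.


V = v0 * X / (k * (1 - X))
V = 24 * 0.5 / (0.58 * (1 - 0.5))
V = 12.0 / (0.58 * 0.5)
V = 12.0 / 0.29
V = 41.38 L


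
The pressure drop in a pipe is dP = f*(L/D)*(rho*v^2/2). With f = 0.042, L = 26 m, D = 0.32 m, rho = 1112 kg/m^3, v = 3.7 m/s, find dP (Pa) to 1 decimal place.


dP = f * (L/D) * (rho*v^2/2)
dP = 0.042 * (26/0.32) * (1112*3.7^2/2)
L/D = 81.25
rho*v^2/2 = 1112*13.69/2 = 7611.64
dP = 0.042 * 81.25 * 7611.64
dP = 25974.7 Pa


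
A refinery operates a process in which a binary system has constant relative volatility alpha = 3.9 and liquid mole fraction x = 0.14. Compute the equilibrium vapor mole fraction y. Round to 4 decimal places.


y = alpha*x / (1 + (alpha-1)*x)
y = 3.9*0.14 / (1 + (3.9-1)*0.14)
y = 0.546 / (1 + 0.406)
y = 0.546 / 1.406
y = 0.3883


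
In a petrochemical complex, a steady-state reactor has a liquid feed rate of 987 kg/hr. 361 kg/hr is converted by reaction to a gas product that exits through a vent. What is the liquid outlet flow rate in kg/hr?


Steady-state mass balance on the main outlet: F_out = F_in - F_removed
F_out = 987 - 361
F_out = 626 kg/hr


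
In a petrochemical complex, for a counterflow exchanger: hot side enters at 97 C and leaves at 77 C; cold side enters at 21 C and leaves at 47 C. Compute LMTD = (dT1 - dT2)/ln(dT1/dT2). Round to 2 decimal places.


dT1 = Th_in - Tc_out = 97 - 47 = 50
dT2 = Th_out - Tc_in = 77 - 21 = 56
LMTD = (dT1 - dT2) / ln(dT1/dT2)
LMTD = (50 - 56) / ln(50/56)
LMTD = 52.94 K


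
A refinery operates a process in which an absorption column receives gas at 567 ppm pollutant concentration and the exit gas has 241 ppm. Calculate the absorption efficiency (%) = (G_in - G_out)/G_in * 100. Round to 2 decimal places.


Efficiency = (G_in - G_out) / G_in * 100%
Efficiency = (567 - 241) / 567 * 100
Efficiency = 326 / 567 * 100
Efficiency = 57.50%


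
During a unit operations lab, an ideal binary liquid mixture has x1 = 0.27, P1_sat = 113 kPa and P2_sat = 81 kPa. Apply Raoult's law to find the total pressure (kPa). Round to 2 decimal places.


P = x1*P1_sat + x2*P2_sat
x2 = 1 - x1 = 1 - 0.27 = 0.73
P = 0.27*113 + 0.73*81
P = 30.51 + 59.13
P = 89.64 kPa


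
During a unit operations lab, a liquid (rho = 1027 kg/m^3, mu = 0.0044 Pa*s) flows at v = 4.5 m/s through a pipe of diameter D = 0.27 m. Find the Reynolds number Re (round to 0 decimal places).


Re = rho * v * D / mu
Re = 1027 * 4.5 * 0.27 / 0.0044
Re = 1247.805 / 0.0044
Re = 283592


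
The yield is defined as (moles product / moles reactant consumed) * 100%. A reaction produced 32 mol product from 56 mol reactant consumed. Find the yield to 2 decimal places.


Yield = (moles product / moles consumed) * 100%
Yield = (32 / 56) * 100
Yield = 0.5714 * 100
Yield = 57.14%


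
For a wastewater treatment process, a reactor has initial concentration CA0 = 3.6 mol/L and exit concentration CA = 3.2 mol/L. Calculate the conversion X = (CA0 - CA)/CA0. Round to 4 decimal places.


X = (CA0 - CA) / CA0
X = (3.6 - 3.2) / 3.6
X = 0.4 / 3.6
X = 0.1111


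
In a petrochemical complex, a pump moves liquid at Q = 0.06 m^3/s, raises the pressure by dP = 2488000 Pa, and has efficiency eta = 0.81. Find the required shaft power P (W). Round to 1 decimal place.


P = Q * dP / eta
P = 0.06 * 2488000 / 0.81
P = 149280.0 / 0.81
P = 184296.3 W


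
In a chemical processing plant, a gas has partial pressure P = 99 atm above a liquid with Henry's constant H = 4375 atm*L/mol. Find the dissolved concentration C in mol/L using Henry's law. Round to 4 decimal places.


C = P / H
C = 99 / 4375
C = 0.0226 mol/L


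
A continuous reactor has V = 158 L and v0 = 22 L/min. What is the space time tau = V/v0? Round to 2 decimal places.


tau = V / v0
tau = 158 / 22
tau = 7.18 min


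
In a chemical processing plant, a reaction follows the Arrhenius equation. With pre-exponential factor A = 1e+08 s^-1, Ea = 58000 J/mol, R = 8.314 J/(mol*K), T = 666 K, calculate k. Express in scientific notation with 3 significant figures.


k = A * exp(-Ea/(R*T))
k = 1e+08 * exp(-58000 / (8.314 * 666))
k = 1e+08 * exp(-10.474752)
k = 2.82e+03


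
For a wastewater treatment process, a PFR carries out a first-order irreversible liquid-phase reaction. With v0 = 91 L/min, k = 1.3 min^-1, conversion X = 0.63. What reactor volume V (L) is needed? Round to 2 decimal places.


V = (v0/k) * ln(1/(1-X))
V = (91/1.3) * ln(1/(1-0.63))
V = 70.0 * ln(2.702703)
V = 70.0 * 0.994252
V = 69.60 L


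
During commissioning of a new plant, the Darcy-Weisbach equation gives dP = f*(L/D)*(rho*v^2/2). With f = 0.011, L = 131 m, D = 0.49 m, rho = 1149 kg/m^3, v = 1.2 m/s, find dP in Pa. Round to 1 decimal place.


dP = f * (L/D) * (rho*v^2/2)
dP = 0.011 * (131/0.49) * (1149*1.2^2/2)
L/D = 267.34693878
rho*v^2/2 = 1149*1.44/2 = 827.28
dP = 0.011 * 267.34693878 * 827.28
dP = 2432.9 Pa


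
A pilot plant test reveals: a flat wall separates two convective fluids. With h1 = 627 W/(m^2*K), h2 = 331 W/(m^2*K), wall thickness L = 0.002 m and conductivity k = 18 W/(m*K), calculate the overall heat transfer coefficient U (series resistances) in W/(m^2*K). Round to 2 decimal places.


1/U = 1/h1 + L/k + 1/h2
1/U = 1/627 + 0.002/18 + 1/331
1/U = 0.0015948963 + 0.0001111111 + 0.003021148
1/U = 0.0047271554
U = 211.54 W/(m^2*K)


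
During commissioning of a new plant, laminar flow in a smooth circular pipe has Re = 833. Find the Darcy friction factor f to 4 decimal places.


f = 64 / Re
f = 64 / 833
f = 0.0768


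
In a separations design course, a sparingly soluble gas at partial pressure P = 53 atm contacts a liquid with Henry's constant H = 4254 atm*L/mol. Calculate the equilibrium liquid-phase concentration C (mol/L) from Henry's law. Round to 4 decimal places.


C = P / H
C = 53 / 4254
C = 0.0125 mol/L


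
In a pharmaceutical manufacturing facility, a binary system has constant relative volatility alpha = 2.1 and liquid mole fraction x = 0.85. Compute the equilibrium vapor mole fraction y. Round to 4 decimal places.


y = alpha*x / (1 + (alpha-1)*x)
y = 2.1*0.85 / (1 + (2.1-1)*0.85)
y = 1.785 / (1 + 0.935)
y = 1.785 / 1.935
y = 0.9225


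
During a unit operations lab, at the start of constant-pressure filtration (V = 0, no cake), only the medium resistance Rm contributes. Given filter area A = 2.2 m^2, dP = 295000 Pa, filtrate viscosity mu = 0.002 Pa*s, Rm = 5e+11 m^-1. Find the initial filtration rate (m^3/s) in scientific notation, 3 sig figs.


rate = A * dP / (mu * Rm)
rate = 2.2 * 295000 / (0.002 * 5e+11)
rate = 649000.0 / 1.000e+09
rate = 6.49e-04 m^3/s


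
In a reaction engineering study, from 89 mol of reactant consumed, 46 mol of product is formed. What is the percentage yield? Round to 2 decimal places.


Yield = (moles product / moles consumed) * 100%
Yield = (46 / 89) * 100
Yield = 0.5169 * 100
Yield = 51.69%


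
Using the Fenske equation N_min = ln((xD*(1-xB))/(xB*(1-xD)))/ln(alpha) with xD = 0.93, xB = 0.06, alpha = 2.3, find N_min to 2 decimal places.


N_min = ln((xD*(1-xB))/(xB*(1-xD))) / ln(alpha)
Numerator inside ln: 0.8742 / 0.0042 = 208.142857
ln(208.142857) = 5.338225
ln(alpha) = ln(2.3) = 0.832909
N_min = 5.338225 / 0.832909 = 6.41


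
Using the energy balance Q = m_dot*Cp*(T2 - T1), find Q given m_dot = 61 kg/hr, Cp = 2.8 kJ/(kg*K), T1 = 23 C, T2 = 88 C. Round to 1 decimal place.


Q = m_dot * Cp * (T2 - T1)
Q = 61 * 2.8 * (88 - 23)
Q = 61 * 2.8 * 65
Q = 11102.0 kJ/hr


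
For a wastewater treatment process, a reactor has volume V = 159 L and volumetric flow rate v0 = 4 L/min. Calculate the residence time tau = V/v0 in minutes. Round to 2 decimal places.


tau = V / v0
tau = 159 / 4
tau = 39.75 min


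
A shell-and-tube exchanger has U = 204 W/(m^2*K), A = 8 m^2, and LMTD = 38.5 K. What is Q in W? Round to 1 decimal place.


Q = U * A * LMTD
Q = 204 * 8 * 38.5
Q = 62832.0 W


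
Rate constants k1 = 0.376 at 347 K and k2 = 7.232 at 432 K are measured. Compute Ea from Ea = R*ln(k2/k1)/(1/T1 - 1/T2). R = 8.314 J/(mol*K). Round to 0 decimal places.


Ea = R * ln(k2/k1) / (1/T1 - 1/T2)
ln(k2/k1) = ln(7.232/0.376) = 2.9566818
1/T1 - 1/T2 = 1/347 - 1/432 = 0.000567029566
Ea = 8.314 * 2.9566818 / 0.000567029566
Ea = 43352 J/mol


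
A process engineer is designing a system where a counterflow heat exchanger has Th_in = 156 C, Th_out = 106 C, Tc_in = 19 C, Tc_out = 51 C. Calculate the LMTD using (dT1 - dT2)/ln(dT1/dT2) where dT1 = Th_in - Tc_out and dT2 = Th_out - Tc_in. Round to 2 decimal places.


dT1 = Th_in - Tc_out = 156 - 51 = 105
dT2 = Th_out - Tc_in = 106 - 19 = 87
LMTD = (dT1 - dT2) / ln(dT1/dT2)
LMTD = (105 - 87) / ln(105/87)
LMTD = 95.72 K


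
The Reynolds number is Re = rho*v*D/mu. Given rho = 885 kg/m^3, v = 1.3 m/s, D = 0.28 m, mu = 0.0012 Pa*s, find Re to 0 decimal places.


Re = rho * v * D / mu
Re = 885 * 1.3 * 0.28 / 0.0012
Re = 322.14 / 0.0012
Re = 268450


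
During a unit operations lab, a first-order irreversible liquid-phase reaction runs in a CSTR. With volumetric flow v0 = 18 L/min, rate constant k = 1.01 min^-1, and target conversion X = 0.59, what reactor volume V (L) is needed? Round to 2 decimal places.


V = v0 * X / (k * (1 - X))
V = 18 * 0.59 / (1.01 * (1 - 0.59))
V = 10.62 / (1.01 * 0.41)
V = 10.62 / 0.4141
V = 25.65 L


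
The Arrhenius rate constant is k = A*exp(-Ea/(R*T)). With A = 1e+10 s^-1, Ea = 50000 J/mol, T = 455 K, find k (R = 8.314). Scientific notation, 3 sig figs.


k = A * exp(-Ea/(R*T))
k = 1e+10 * exp(-50000 / (8.314 * 455))
k = 1e+10 * exp(-13.217478)
k = 1.82e+04


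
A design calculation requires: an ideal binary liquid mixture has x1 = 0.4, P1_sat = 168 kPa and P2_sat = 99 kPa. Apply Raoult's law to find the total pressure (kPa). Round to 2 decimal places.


P = x1*P1_sat + x2*P2_sat
x2 = 1 - x1 = 1 - 0.4 = 0.6
P = 0.4*168 + 0.6*99
P = 67.2 + 59.4
P = 126.60 kPa


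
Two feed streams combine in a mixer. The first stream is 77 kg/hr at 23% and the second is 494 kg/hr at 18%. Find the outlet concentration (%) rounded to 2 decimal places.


Mass balance on solute: F1*x1 + F2*x2 = F3*x3
F3 = F1 + F2 = 77 + 494 = 571 kg/hr
x3 = (F1*x1 + F2*x2)/F3
x3 = (77*0.23 + 494*0.18) / 571
x3 = 18.67%


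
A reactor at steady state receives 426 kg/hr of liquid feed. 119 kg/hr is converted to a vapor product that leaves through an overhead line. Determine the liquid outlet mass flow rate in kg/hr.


Steady-state mass balance on the main outlet: F_out = F_in - F_removed
F_out = 426 - 119
F_out = 307 kg/hr


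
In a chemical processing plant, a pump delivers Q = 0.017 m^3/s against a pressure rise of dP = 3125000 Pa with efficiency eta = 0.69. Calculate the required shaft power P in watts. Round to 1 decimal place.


P = Q * dP / eta
P = 0.017 * 3125000 / 0.69
P = 53125.0 / 0.69
P = 76992.8 W


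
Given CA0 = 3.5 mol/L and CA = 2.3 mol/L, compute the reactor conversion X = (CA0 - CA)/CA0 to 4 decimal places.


X = (CA0 - CA) / CA0
X = (3.5 - 2.3) / 3.5
X = 1.2 / 3.5
X = 0.3429


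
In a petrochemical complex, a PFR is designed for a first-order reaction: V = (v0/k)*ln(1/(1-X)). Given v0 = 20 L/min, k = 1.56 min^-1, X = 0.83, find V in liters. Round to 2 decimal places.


V = (v0/k) * ln(1/(1-X))
V = (20/1.56) * ln(1/(1-0.83))
V = 12.820513 * ln(5.882353)
V = 12.820513 * 1.771957
V = 22.72 L


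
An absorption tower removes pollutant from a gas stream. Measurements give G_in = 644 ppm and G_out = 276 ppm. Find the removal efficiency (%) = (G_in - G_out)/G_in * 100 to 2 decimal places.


Efficiency = (G_in - G_out) / G_in * 100%
Efficiency = (644 - 276) / 644 * 100
Efficiency = 368 / 644 * 100
Efficiency = 57.14%


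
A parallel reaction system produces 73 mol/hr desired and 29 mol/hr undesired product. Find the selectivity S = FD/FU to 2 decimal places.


S = desired product rate / undesired product rate
S = 73 / 29
S = 2.52


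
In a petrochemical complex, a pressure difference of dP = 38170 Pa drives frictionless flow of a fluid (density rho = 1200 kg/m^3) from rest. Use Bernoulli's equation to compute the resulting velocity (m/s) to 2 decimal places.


v = sqrt(2*dP/rho)
v = sqrt(2*38170/1200)
v = sqrt(63.616667)
v = 7.98 m/s


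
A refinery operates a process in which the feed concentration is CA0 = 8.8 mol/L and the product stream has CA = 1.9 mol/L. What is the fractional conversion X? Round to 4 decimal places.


X = (CA0 - CA) / CA0
X = (8.8 - 1.9) / 8.8
X = 6.9 / 8.8
X = 0.7841


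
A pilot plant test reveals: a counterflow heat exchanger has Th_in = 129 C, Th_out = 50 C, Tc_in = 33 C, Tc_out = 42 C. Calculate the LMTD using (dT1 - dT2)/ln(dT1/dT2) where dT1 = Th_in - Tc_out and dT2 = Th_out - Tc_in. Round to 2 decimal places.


dT1 = Th_in - Tc_out = 129 - 42 = 87
dT2 = Th_out - Tc_in = 50 - 33 = 17
LMTD = (dT1 - dT2) / ln(dT1/dT2)
LMTD = (87 - 17) / ln(87/17)
LMTD = 42.87 K


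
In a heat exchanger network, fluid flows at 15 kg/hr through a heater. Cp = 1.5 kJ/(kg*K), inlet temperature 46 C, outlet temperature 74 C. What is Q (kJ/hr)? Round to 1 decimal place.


Q = m_dot * Cp * (T2 - T1)
Q = 15 * 1.5 * (74 - 46)
Q = 15 * 1.5 * 28
Q = 630.0 kJ/hr


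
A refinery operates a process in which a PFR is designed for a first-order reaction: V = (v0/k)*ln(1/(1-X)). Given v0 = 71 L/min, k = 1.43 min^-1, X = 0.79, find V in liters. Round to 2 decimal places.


V = (v0/k) * ln(1/(1-X))
V = (71/1.43) * ln(1/(1-0.79))
V = 49.65035 * ln(4.761905)
V = 49.65035 * 1.560648
V = 77.49 L


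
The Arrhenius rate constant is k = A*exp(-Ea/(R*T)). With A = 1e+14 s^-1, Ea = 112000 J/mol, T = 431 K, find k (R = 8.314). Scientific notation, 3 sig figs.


k = A * exp(-Ea/(R*T))
k = 1e+14 * exp(-112000 / (8.314 * 431))
k = 1e+14 * exp(-31.255808)
k = 2.67e+00


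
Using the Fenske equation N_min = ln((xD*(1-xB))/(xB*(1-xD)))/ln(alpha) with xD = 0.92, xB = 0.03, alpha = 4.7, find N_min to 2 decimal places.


N_min = ln((xD*(1-xB))/(xB*(1-xD))) / ln(alpha)
Numerator inside ln: 0.8924 / 0.0024 = 371.833333
ln(371.833333) = 5.918446
ln(alpha) = ln(4.7) = 1.547563
N_min = 5.918446 / 1.547563 = 3.82


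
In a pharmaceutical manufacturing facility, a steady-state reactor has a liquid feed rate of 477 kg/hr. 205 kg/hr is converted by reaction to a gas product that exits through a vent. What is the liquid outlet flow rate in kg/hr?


Steady-state mass balance on the main outlet: F_out = F_in - F_removed
F_out = 477 - 205
F_out = 272 kg/hr


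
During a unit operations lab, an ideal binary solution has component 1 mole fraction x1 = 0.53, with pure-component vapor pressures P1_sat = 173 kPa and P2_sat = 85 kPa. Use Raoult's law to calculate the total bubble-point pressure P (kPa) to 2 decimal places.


P = x1*P1_sat + x2*P2_sat
x2 = 1 - x1 = 1 - 0.53 = 0.47
P = 0.53*173 + 0.47*85
P = 91.69 + 39.95
P = 131.64 kPa


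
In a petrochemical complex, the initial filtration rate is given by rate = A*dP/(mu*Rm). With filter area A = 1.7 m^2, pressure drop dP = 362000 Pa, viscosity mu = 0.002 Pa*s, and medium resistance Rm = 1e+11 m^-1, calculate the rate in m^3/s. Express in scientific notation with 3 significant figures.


rate = A * dP / (mu * Rm)
rate = 1.7 * 362000 / (0.002 * 1e+11)
rate = 615400.0 / 2.000e+08
rate = 3.08e-03 m^3/s


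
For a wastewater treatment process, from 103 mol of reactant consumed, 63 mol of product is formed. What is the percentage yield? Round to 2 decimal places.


Yield = (moles product / moles consumed) * 100%
Yield = (63 / 103) * 100
Yield = 0.6117 * 100
Yield = 61.17%


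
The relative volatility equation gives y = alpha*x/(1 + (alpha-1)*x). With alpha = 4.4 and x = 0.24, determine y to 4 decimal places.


y = alpha*x / (1 + (alpha-1)*x)
y = 4.4*0.24 / (1 + (4.4-1)*0.24)
y = 1.056 / (1 + 0.816)
y = 1.056 / 1.816
y = 0.5815


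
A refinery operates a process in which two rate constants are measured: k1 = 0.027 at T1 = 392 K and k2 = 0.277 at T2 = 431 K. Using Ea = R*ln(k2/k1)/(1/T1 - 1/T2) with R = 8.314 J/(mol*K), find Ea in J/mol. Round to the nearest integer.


Ea = R * ln(k2/k1) / (1/T1 - 1/T2)
ln(k2/k1) = ln(0.277/0.027) = 2.3281806
1/T1 - 1/T2 = 1/392 - 1/431 = 0.000230834793
Ea = 8.314 * 2.3281806 / 0.000230834793
Ea = 83854 J/mol


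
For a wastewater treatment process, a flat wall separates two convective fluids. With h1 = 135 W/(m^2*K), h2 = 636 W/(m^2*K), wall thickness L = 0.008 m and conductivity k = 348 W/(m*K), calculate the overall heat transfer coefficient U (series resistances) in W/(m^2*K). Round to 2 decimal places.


1/U = 1/h1 + L/k + 1/h2
1/U = 1/135 + 0.008/348 + 1/636
1/U = 0.0074074074 + 2.29885e-05 + 0.001572327
1/U = 0.0090027229
U = 111.08 W/(m^2*K)


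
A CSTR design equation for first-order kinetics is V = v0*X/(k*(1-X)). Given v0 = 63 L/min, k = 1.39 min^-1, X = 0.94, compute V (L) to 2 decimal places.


V = v0 * X / (k * (1 - X))
V = 63 * 0.94 / (1.39 * (1 - 0.94))
V = 59.22 / (1.39 * 0.06)
V = 59.22 / 0.0834
V = 710.07 L


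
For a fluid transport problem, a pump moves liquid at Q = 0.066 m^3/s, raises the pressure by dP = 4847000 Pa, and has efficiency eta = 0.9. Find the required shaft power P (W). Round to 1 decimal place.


P = Q * dP / eta
P = 0.066 * 4847000 / 0.9
P = 319902.0 / 0.9
P = 355446.7 W


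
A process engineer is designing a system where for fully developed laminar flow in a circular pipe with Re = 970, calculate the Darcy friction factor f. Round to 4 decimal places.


f = 64 / Re
f = 64 / 970
f = 0.0660


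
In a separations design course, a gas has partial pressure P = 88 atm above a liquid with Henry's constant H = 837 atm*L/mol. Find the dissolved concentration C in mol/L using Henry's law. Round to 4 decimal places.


C = P / H
C = 88 / 837
C = 0.1051 mol/L


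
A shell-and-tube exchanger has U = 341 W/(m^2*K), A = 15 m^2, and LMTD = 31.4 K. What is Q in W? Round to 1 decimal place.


Q = U * A * LMTD
Q = 341 * 15 * 31.4
Q = 160611.0 W


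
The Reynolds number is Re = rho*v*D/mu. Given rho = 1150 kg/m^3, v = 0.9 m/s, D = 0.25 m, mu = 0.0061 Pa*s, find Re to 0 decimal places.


Re = rho * v * D / mu
Re = 1150 * 0.9 * 0.25 / 0.0061
Re = 258.75 / 0.0061
Re = 42418


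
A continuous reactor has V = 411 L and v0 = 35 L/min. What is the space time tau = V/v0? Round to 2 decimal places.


tau = V / v0
tau = 411 / 35
tau = 11.74 min


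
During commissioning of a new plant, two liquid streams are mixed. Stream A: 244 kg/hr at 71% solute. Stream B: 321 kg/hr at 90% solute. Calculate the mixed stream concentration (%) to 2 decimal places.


Mass balance on solute: F1*x1 + F2*x2 = F3*x3
F3 = F1 + F2 = 244 + 321 = 565 kg/hr
x3 = (F1*x1 + F2*x2)/F3
x3 = (244*0.71 + 321*0.9) / 565
x3 = 81.79%


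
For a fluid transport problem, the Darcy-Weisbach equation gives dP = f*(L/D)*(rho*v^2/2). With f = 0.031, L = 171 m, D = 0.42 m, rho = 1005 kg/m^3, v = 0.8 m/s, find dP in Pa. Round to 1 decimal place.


dP = f * (L/D) * (rho*v^2/2)
dP = 0.031 * (171/0.42) * (1005*0.8^2/2)
L/D = 407.14285714
rho*v^2/2 = 1005*0.64/2 = 321.6
dP = 0.031 * 407.14285714 * 321.6
dP = 4059.1 Pa


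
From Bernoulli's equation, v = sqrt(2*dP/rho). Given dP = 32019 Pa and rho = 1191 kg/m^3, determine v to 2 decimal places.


v = sqrt(2*dP/rho)
v = sqrt(2*32019/1191)
v = sqrt(53.768262)
v = 7.33 m/s


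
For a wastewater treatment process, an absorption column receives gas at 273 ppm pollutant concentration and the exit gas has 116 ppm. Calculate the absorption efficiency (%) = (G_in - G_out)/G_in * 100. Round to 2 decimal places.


Efficiency = (G_in - G_out) / G_in * 100%
Efficiency = (273 - 116) / 273 * 100
Efficiency = 157 / 273 * 100
Efficiency = 57.51%


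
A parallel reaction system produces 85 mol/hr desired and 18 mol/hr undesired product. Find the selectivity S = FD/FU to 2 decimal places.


S = desired product rate / undesired product rate
S = 85 / 18
S = 4.72


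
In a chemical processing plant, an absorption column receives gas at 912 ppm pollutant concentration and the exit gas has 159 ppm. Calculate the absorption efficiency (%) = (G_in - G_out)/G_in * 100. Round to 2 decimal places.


Efficiency = (G_in - G_out) / G_in * 100%
Efficiency = (912 - 159) / 912 * 100
Efficiency = 753 / 912 * 100
Efficiency = 82.57%


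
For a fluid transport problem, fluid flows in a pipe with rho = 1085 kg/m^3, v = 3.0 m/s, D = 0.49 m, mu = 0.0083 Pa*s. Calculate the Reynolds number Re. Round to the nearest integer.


Re = rho * v * D / mu
Re = 1085 * 3.0 * 0.49 / 0.0083
Re = 1594.95 / 0.0083
Re = 192163


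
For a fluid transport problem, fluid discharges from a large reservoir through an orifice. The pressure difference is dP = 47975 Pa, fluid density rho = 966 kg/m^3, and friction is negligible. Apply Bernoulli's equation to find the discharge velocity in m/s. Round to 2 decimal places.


v = sqrt(2*dP/rho)
v = sqrt(2*47975/966)
v = sqrt(99.327122)
v = 9.97 m/s


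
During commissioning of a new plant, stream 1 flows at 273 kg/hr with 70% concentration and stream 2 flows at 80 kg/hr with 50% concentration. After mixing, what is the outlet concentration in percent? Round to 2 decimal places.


Mass balance on solute: F1*x1 + F2*x2 = F3*x3
F3 = F1 + F2 = 273 + 80 = 353 kg/hr
x3 = (F1*x1 + F2*x2)/F3
x3 = (273*0.7 + 80*0.5) / 353
x3 = 65.47%


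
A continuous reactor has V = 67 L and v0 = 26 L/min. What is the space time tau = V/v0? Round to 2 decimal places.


tau = V / v0
tau = 67 / 26
tau = 2.58 min


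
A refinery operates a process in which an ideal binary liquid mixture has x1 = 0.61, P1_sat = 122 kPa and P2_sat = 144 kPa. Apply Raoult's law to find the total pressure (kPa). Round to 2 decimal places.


P = x1*P1_sat + x2*P2_sat
x2 = 1 - x1 = 1 - 0.61 = 0.39
P = 0.61*122 + 0.39*144
P = 74.42 + 56.16
P = 130.58 kPa


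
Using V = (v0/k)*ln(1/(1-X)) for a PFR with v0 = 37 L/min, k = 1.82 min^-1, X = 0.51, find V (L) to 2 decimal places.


V = (v0/k) * ln(1/(1-X))
V = (37/1.82) * ln(1/(1-0.51))
V = 20.32967 * ln(2.040816)
V = 20.32967 * 0.71335
V = 14.50 L


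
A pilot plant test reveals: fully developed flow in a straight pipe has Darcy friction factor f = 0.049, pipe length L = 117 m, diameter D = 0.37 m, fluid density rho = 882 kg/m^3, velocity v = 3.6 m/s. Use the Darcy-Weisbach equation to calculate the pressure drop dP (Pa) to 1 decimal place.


dP = f * (L/D) * (rho*v^2/2)
dP = 0.049 * (117/0.37) * (882*3.6^2/2)
L/D = 316.21621622
rho*v^2/2 = 882*12.96/2 = 5715.36
dP = 0.049 * 316.21621622 * 5715.36
dP = 88557.2 Pa


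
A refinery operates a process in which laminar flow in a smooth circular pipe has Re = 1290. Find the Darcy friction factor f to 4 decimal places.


f = 64 / Re
f = 64 / 1290
f = 0.0496


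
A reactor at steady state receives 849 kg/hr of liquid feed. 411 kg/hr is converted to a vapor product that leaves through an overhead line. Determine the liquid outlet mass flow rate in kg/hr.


Steady-state mass balance on the main outlet: F_out = F_in - F_removed
F_out = 849 - 411
F_out = 438 kg/hr


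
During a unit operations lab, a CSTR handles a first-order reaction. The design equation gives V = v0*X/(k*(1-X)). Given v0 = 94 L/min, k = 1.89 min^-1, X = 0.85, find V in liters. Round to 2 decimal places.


V = v0 * X / (k * (1 - X))
V = 94 * 0.85 / (1.89 * (1 - 0.85))
V = 79.9 / (1.89 * 0.15)
V = 79.9 / 0.2835
V = 281.83 L


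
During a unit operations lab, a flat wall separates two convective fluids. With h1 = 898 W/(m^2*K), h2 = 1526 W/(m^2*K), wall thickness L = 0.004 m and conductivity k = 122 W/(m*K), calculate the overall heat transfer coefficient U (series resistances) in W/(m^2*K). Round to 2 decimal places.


1/U = 1/h1 + L/k + 1/h2
1/U = 1/898 + 0.004/122 + 1/1526
1/U = 0.0011135857 + 3.27869e-05 + 0.000655308
1/U = 0.0018016806
U = 555.04 W/(m^2*K)


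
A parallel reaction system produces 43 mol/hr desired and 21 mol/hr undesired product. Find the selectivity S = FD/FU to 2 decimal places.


S = desired product rate / undesired product rate
S = 43 / 21
S = 2.05


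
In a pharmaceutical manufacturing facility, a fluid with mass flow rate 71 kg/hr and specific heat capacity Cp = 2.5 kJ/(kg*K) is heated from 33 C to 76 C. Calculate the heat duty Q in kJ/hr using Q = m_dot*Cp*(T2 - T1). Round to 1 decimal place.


Q = m_dot * Cp * (T2 - T1)
Q = 71 * 2.5 * (76 - 33)
Q = 71 * 2.5 * 43
Q = 7632.5 kJ/hr


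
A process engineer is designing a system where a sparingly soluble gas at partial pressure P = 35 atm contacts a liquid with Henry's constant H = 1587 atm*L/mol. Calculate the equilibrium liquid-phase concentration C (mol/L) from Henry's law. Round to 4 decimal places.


C = P / H
C = 35 / 1587
C = 0.0221 mol/L


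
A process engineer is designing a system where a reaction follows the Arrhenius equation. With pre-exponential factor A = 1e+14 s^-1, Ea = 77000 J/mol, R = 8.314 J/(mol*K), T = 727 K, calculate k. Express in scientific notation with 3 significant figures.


k = A * exp(-Ea/(R*T))
k = 1e+14 * exp(-77000 / (8.314 * 727))
k = 1e+14 * exp(-12.739321)
k = 2.93e+08


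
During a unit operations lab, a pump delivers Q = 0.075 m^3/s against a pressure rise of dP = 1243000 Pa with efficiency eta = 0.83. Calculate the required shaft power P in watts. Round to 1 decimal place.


P = Q * dP / eta
P = 0.075 * 1243000 / 0.83
P = 93225.0 / 0.83
P = 112319.3 W


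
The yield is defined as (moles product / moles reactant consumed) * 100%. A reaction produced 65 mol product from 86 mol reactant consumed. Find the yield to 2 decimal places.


Yield = (moles product / moles consumed) * 100%
Yield = (65 / 86) * 100
Yield = 0.7558 * 100
Yield = 75.58%


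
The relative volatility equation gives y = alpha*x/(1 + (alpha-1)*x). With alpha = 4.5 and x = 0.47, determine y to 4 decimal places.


y = alpha*x / (1 + (alpha-1)*x)
y = 4.5*0.47 / (1 + (4.5-1)*0.47)
y = 2.115 / (1 + 1.645)
y = 2.115 / 2.645
y = 0.7996
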